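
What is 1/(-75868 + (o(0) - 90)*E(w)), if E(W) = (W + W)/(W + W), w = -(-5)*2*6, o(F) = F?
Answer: -1/75958 ≈ -1.3165e-5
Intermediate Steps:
w = 60 (w = -5*(-2)*6 = 10*6 = 60)
E(W) = 1 (E(W) = (2*W)/((2*W)) = (2*W)*(1/(2*W)) = 1)
1/(-75868 + (o(0) - 90)*E(w)) = 1/(-75868 + (0 - 90)*1) = 1/(-75868 - 90*1) = 1/(-75868 - 90) = 1/(-75958) = -1/75958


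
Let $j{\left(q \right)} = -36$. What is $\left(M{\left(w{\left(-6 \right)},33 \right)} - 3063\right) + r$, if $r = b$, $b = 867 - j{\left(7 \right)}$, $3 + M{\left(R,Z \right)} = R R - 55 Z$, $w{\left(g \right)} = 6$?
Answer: $-3942$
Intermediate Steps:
$M{\left(R,Z \right)} = -3 + R^{2} - 55 Z$ ($M{\left(R,Z \right)} = -3 + \left(R R - 55 Z\right) = -3 + \left(R^{2} - 55 Z\right) = -3 + R^{2} - 55 Z$)
$b = 903$ ($b = 867 - -36 = 867 + 36 = 903$)
$r = 903$
$\left(M{\left(w{\left(-6 \right)},33 \right)} - 3063\right) + r = \left(\left(-3 + 6^{2} - 1815\right) - 3063\right) + 903 = \left(\left(-3 + 36 - 1815\right) - 3063\right) + 903 = \left(-1782 - 3063\right) + 903 = -4845 + 903 = -3942$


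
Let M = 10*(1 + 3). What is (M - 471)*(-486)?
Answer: 209466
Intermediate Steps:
M = 40 (M = 10*4 = 40)
(M - 471)*(-486) = (40 - 471)*(-486) = -431*(-486) = 209466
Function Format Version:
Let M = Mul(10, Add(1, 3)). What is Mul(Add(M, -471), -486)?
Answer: 209466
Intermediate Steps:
M = 40 (M = Mul(10, 4) = 40)
Mul(Add(M, -471), -486) = Mul(Add(40, -471), -486) = Mul(-431, -486) = 209466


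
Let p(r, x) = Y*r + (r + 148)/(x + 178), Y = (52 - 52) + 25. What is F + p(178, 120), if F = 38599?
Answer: 6414464/149 ≈ 43050.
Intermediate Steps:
Y = 25 (Y = 0 + 25 = 25)
p(r, x) = 25*r + (148 + r)/(178 + x) (p(r, x) = 25*r + (r + 148)/(x + 178) = 25*r + (148 + r)/(178 + x))
F + p(178, 120) = 38599 + (148 + 4451*178 + 25*178*120)/(178 + 120) = 38599 + (148 + 792278 + 534000)/298 = 38599 + (1/298)*1326426 = 38599 + 663213/149 = 6414464/149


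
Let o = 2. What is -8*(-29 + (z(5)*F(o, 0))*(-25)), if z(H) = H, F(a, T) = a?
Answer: 2232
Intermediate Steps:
-8*(-29 + (z(5)*F(o, 0))*(-25)) = -8*(-29 + (5*2)*(-25)) = -8*(-29 + 10*(-25)) = -8*(-29 - 250) = -8*(-279) = 2232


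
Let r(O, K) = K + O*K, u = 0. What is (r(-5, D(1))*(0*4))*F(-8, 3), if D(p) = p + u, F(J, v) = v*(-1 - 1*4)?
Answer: 0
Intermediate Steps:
F(J, v) = -5*v (F(J, v) = v*(-1 - 4) = v*(-5) = -5*v)
D(p) = p (D(p) = p + 0 = p)
r(O, K) = K + K*O
(r(-5, D(1))*(0*4))*F(-8, 3) = ((1*(1 - 5))*(0*4))*(-5*3) = ((1*(-4))*0)*(-15) = -4*0*(-15) = 0*(-15) = 0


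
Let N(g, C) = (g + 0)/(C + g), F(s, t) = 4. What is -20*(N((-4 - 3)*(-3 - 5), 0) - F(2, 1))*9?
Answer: 540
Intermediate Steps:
N(g, C) = g/(C + g)
-20*(N((-4 - 3)*(-3 - 5), 0) - F(2, 1))*9 = -20*(((-4 - 3)*(-3 - 5))/(0 + (-4 - 3)*(-3 - 5)) - 1*4)*9 = -20*((-7*(-8))/(0 - 7*(-8)) - 4)*9 = -20*(56/(0 + 56) - 4)*9 = -20*(56/56 - 4)*9 = -20*(56*(1/56) - 4)*9 = -20*(1 - 4)*9 = -20*(-3)*9 = 60*9 = 540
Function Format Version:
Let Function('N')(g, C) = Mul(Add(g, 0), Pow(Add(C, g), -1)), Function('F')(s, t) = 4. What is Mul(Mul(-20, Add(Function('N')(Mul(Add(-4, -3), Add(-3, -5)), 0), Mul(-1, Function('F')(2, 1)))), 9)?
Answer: 540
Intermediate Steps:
Function('N')(g, C) = Mul(g, Pow(Add(C, g), -1))
Mul(Mul(-20, Add(Function('N')(Mul(Add(-4, -3), Add(-3, -5)), 0), Mul(-1, Function('F')(2, 1)))), 9) = Mul(Mul(-20, Add(Mul(Mul(Add(-4, -3), Add(-3, -5)), Pow(Add(0, Mul(Add(-4, -3), Add(-3, -5))), -1)), Mul(-1, 4))), 9) = Mul(Mul(-20, Add(Mul(Mul(-7, -8), Pow(Add(0, Mul(-7, -8)), -1)), -4)), 9) = Mul(Mul(-20, Add(Mul(56, Pow(Add(0, 56), -1)), -4)), 9) = Mul(Mul(-20, Add(Mul(56, Pow(56, -1)), -4)), 9) = Mul(Mul(-20, Add(Mul(56, Rational(1, 56)), -4)), 9) = Mul(Mul(-20, Add(1, -4)), 9) = Mul(Mul(-20, -3), 9) = Mul(60, 9) = 540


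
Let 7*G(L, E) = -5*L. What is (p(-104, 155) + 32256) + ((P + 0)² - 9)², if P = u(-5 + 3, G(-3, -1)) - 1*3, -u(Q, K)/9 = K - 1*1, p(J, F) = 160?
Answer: 145202080/2401 ≈ 60476.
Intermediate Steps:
G(L, E) = -5*L/7 (G(L, E) = (-5*L)/7 = -5*L/7)
u(Q, K) = 9 - 9*K (u(Q, K) = -9*(K - 1*1) = -9*(K - 1) = -9*(-1 + K) = 9 - 9*K)
P = -93/7 (P = (9 - (-45)*(-3)/7) - 1*3 = (9 - 9*15/7) - 3 = (9 - 135/7) - 3 = -72/7 - 3 = -93/7 ≈ -13.286)
(p(-104, 155) + 32256) + ((P + 0)² - 9)² = (160 + 32256) + ((-93/7 + 0)² - 9)² = 32416 + ((-93/7)² - 9)² = 32416 + (8649/49 - 9)² = 32416 + (8208/49)² = 32416 + 67371264/2401 = 145202080/2401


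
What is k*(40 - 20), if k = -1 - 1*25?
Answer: -520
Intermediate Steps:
k = -26 (k = -1 - 25 = -26)
k*(40 - 20) = -26*(40 - 20) = -26*20 = -520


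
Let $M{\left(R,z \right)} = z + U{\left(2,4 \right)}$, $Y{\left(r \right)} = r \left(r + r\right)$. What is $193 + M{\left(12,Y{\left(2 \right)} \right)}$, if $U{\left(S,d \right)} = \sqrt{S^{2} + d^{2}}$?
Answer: $201 + 2 \sqrt{5} \approx 205.47$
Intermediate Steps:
$Y{\left(r \right)} = 2 r^{2}$ ($Y{\left(r \right)} = r 2 r = 2 r^{2}$)
$M{\left(R,z \right)} = z + 2 \sqrt{5}$ ($M{\left(R,z \right)} = z + \sqrt{2^{2} + 4^{2}} = z + \sqrt{4 + 16} = z + \sqrt{20} = z + 2 \sqrt{5}$)
$193 + M{\left(12,Y{\left(2 \right)} \right)} = 193 + \left(2 \cdot 2^{2} + 2 \sqrt{5}\right) = 193 + \left(2 \cdot 4 + 2 \sqrt{5}\right) = 193 + \left(8 + 2 \sqrt{5}\right) = 201 + 2 \sqrt{5}$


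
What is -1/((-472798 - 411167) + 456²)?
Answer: 1/676029 ≈ 1.4792e-6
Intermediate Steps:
-1/((-472798 - 411167) + 456²) = -1/(-883965 + 207936) = -1/(-676029) = -1*(-1/676029) = 1/676029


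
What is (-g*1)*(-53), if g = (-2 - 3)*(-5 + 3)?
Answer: 530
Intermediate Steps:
g = 10 (g = -5*(-2) = 10)
(-g*1)*(-53) = (-1*10*1)*(-53) = -10*1*(-53) = -10*(-53) = 530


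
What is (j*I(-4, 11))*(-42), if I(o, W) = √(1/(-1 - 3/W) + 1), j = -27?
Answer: 81*√42 ≈ 524.94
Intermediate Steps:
I(o, W) = √(1 + 1/(-1 - 3/W))
(j*I(-4, 11))*(-42) = -27*√3*√(1/(3 + 11))*(-42) = -27*√3*√(1/14)*(-42) = -27*√3*√14/14*(-42) = -27*√42/14*(-42) = 81*√42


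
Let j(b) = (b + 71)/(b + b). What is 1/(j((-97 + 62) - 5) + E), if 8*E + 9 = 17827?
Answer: 80/178149 ≈ 0.00044906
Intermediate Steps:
E = 8909/4 (E = -9/8 + (⅛)*17827 = -9/8 + 17827/8 = 8909/4 ≈ 2227.3)
j(b) = (71 + b)/(2*b) (j(b) = (71 + b)/((2*b)) = (71 + b)*(1/(2*b)) = (71 + b)/(2*b))
1/(j((-97 + 62) - 5) + E) = 1/((71 + ((-97 + 62) - 5))/(2*((-97 + 62) - 5)) + 8909/4) = 1/((71 + (-35 - 5))/(2*(-35 - 5)) + 8909/4) = 1/((½)*(71 - 40)/(-40) + 8909/4) = 1/((½)*(-1/40)*31 + 8909/4) = 1/(-31/80 + 8909/4) = 1/(178149/80) = 80/178149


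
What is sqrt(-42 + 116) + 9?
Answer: 9 + sqrt(74) ≈ 17.602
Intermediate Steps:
sqrt(-42 + 116) + 9 = sqrt(74) + 9 = 9 + sqrt(74)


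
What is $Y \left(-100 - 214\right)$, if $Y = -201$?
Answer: $63114$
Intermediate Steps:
$Y \left(-100 - 214\right) = - 201 \left(-100 - 214\right) = \left(-201\right) \left(-314\right) = 63114$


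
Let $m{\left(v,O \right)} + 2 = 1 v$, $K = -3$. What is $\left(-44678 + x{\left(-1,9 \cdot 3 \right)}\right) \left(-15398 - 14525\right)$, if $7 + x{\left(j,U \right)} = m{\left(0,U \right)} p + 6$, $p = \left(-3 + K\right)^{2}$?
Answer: $1339084173$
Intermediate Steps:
$p = 36$ ($p = \left(-3 - 3\right)^{2} = \left(-6\right)^{2} = 36$)
$m{\left(v,O \right)} = -2 + v$ ($m{\left(v,O \right)} = -2 + 1 v = -2 + v$)
$x{\left(j,U \right)} = -73$ ($x{\left(j,U \right)} = -7 + \left(\left(-2 + 0\right) 36 + 6\right) = -7 + \left(\left(-2\right) 36 + 6\right) = -7 + \left(-72 + 6\right) = -7 - 66 = -73$)
$\left(-44678 + x{\left(-1,9 \cdot 3 \right)}\right) \left(-15398 - 14525\right) = \left(-44678 - 73\right) \left(-15398 - 14525\right) = \left(-44751\right) \left(-29923\right) = 1339084173$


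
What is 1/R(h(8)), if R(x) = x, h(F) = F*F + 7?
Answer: 1/71 ≈ 0.014085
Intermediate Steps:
h(F) = 7 + F² (h(F) = F² + 7 = 7 + F²)
1/R(h(8)) = 1/(7 + 8²) = 1/(7 + 64) = 1/71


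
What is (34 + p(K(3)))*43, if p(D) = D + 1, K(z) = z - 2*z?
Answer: 1376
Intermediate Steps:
K(z) = -z
p(D) = 1 + D
(34 + p(K(3)))*43 = (34 + (1 - 1*3))*43 = (34 + (1 - 3))*43 = (34 - 2)*43 = 32*43 = 1376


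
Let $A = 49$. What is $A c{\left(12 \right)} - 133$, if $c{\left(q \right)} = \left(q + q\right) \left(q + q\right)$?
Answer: $28091$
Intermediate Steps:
$c{\left(q \right)} = 4 q^{2}$ ($c{\left(q \right)} = 2 q 2 q = 4 q^{2}$)
$A c{\left(12 \right)} - 133 = 49 \cdot 4 \cdot 12^{2} - 133 = 49 \cdot 4 \cdot 144 - 133 = 49 \cdot 576 - 133 = 28224 - 133 = 28091$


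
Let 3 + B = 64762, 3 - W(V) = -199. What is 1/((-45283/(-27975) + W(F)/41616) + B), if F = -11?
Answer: 194034600/12565801686113 ≈ 1.5441e-5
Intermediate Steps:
W(V) = 202 (W(V) = 3 - 1*(-199) = 3 + 199 = 202)
B = 64759 (B = -3 + 64762 = 64759)
1/((-45283/(-27975) + W(F)/41616) + B) = 1/((-45283/(-27975) + 202/41616) + 64759) = 1/((-45283*(-1/27975) + 202*(1/41616)) + 64759) = 1/((45283/27975 + 101/20808) + 64759) = 1/(315024713/194034600 + 64759) = 1/(12565801686113/194034600) = 194034600/12565801686113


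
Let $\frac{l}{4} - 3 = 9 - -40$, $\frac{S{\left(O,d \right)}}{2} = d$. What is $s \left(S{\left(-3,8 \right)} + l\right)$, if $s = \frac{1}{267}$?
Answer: $\frac{224}{267} \approx 0.83895$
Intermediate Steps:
$S{\left(O,d \right)} = 2 d$
$s = \frac{1}{267} \approx 0.0037453$
$l = 208$ ($l = 12 + 4 \left(9 - -40\right) = 12 + 4 \left(9 + 40\right) = 12 + 4 \cdot 49 = 12 + 196 = 208$)
$s \left(S{\left(-3,8 \right)} + l\right) = \frac{2 \cdot 8 + 208}{267} = \frac{16 + 208}{267} = \frac{1}{267} \cdot 224 = \frac{224}{267}$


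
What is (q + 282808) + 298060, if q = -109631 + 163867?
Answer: 635104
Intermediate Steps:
q = 54236
(q + 282808) + 298060 = (54236 + 282808) + 298060 = 337044 + 298060 = 635104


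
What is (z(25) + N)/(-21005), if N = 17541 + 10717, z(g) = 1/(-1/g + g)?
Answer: -17633017/13107120 ≈ -1.3453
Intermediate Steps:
z(g) = 1/(g - 1/g)
N = 28258
(z(25) + N)/(-21005) = (25/(-1 + 25²) + 28258)/(-21005) = (25/(-1 + 625) + 28258)*(-1/21005) = (25/624 + 28258)*(-1/21005) = (17633017/624)*(-1/21005) = -17633017/13107120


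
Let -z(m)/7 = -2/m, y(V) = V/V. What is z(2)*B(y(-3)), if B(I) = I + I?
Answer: 14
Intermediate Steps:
y(V) = 1
z(m) = 14/m (z(m) = -(-14)/m = 14/m)
B(I) = 2*I
z(2)*B(y(-3)) = (14/2)*(2*1) = (14*(½))*2 = 7*2 = 14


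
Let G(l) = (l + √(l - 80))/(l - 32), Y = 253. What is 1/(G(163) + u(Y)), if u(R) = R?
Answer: 4363086/1109289553 - 131*√83/1109289553 ≈ 0.0039321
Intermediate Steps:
G(l) = (l + √(-80 + l))/(-32 + l)
1/(G(163) + u(Y)) = 1/((163 + √(-80 + 163))/(-32 + 163) + 253) = 1/((163 + √83)/131 + 253) = 1/((163/131 + √83/131) + 253) = 1/(33306/131 + √83/131)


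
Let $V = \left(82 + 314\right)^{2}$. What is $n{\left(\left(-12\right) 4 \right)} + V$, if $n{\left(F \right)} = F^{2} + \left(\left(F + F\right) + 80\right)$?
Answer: $159104$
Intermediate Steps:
$V = 156816$ ($V = 396^{2} = 156816$)
$n{\left(F \right)} = 80 + F^{2} + 2 F$ ($n{\left(F \right)} = F^{2} + \left(2 F + 80\right) = F^{2} + \left(80 + 2 F\right) = 80 + F^{2} + 2 F$)
$n{\left(\left(-12\right) 4 \right)} + V = \left(80 + \left(\left(-12\right) 4\right)^{2} + 2 \left(\left(-12\right) 4\right)\right) + 156816 = \left(80 + \left(-48\right)^{2} + 2 \left(-48\right)\right) + 156816 = \left(80 + 2304 - 96\right) + 156816 = 2288 + 156816 = 159104$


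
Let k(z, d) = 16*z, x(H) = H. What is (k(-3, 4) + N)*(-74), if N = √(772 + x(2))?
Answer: 3552 - 222*√86 ≈ 1493.3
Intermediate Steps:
N = 3*√86 (N = √(772 + 2) = √774 = 3*√86 ≈ 27.821)
(k(-3, 4) + N)*(-74) = (16*(-3) + 3*√86)*(-74) = (-48 + 3*√86)*(-74) = 3552 - 222*√86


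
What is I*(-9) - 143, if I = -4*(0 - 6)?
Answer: -359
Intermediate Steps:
I = 24 (I = -4*(-6) = 24)
I*(-9) - 143 = 24*(-9) - 143 = -216 - 143 = -359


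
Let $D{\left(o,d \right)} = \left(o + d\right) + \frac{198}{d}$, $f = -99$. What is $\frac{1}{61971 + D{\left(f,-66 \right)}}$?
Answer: $\frac{1}{61803} \approx 1.618 \cdot 10^{-5}$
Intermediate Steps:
$D{\left(o,d \right)} = d + o + \frac{198}{d}$ ($D{\left(o,d \right)} = \left(d + o\right) + \frac{198}{d} = d + o + \frac{198}{d}$)
$\frac{1}{61971 + D{\left(f,-66 \right)}} = \frac{1}{61971 - \left(165 + 3\right)} = \frac{1}{61971 - 168} = \frac{1}{61803}$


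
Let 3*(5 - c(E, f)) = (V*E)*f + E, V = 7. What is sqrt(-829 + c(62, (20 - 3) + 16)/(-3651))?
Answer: 2*I*sqrt(2758229489)/3651 ≈ 28.77*I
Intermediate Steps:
c(E, f) = 5 - E/3 - 7*E*f/3 (c(E, f) = 5 - ((7*E)*f + E)/3 = 5 - (7*E*f + E)/3 = 5 - (E + 7*E*f)/3 = 5 + (-E/3 - 7*E*f/3) = 5 - E/3 - 7*E*f/3)
sqrt(-829 + c(62, (20 - 3) + 16)/(-3651)) = sqrt(-829 + (5 - 1/3*62 - 7/3*62*((20 - 3) + 16))/(-3651)) = sqrt(-829 + (5 - 62/3 - 7/3*62*(17 + 16))*(-1/3651)) = sqrt(-829 + (5 - 62/3 - 7/3*62*33)*(-1/3651)) = sqrt(-829 + (5 - 62/3 - 4774)*(-1/3651)) = sqrt(-829 - 14369/3*(-1/3651)) = sqrt(-829 + 14369/10953) = sqrt(-9065668/10953) = 2*I*sqrt(2758229489)/3651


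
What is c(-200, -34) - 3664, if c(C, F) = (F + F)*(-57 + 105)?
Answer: -6928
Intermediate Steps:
c(C, F) = 96*F (c(C, F) = (2*F)*48 = 96*F)
c(-200, -34) - 3664 = 96*(-34) - 3664 = -3264 - 3664 = -6928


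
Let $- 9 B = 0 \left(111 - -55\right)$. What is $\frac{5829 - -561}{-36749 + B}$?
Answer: $- \frac{6390}{36749} \approx -0.17388$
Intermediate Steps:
$B = 0$ ($B = - \frac{0 \left(111 - -55\right)}{9} = - \frac{0 \left(111 + 55\right)}{9} = - \frac{0 \cdot 166}{9} = \left(- \frac{1}{9}\right) 0 = 0$)
$\frac{5829 - -561}{-36749 + B} = \frac{5829 - -561}{-36749 + 0} = \frac{5829 + 561}{-36749} = 6390 \left(- \frac{1}{36749}\right) = - \frac{6390}{36749}$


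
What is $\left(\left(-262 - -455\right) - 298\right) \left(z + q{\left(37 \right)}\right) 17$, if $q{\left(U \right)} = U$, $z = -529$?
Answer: $878220$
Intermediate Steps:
$\left(\left(-262 - -455\right) - 298\right) \left(z + q{\left(37 \right)}\right) 17 = \left(\left(-262 - -455\right) - 298\right) \left(-529 + 37\right) 17 = \left(\left(-262 + 455\right) - 298\right) \left(-492\right) 17 = \left(193 - 298\right) \left(-492\right) 17 = \left(-105\right) \left(-492\right) 17 = 51660 \cdot 17 = 878220$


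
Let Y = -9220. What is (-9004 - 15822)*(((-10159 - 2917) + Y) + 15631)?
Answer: 165465290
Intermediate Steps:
(-9004 - 15822)*(((-10159 - 2917) + Y) + 15631) = (-9004 - 15822)*(((-10159 - 2917) - 9220) + 15631) = -24826*((-13076 - 9220) + 15631) = -24826*(-22296 + 15631) = -24826*(-6665) = 165465290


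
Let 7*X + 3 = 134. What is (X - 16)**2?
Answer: 361/49 ≈ 7.3673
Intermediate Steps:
X = 131/7 (X = -3/7 + (1/7)*134 = -3/7 + 134/7 = 131/7 ≈ 18.714)
(X - 16)**2 = (131/7 - 16)**2 = (19/7)**2 = 361/49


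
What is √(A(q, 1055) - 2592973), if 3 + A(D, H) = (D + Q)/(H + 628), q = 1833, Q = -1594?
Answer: I*√816063955003/561 ≈ 1610.3*I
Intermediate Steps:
A(D, H) = -3 + (-1594 + D)/(628 + H) (A(D, H) = -3 + (D - 1594)/(H + 628) = -3 + (-1594 + D)/(628 + H))
√(A(q, 1055) - 2592973) = √((-3478 + 1833 - 3*1055)/(628 + 1055) - 2592973) = √((-3478 + 1833 - 3165)/1683 - 2592973) = √((1/1683)*(-4810) - 2592973) = √(-4810/1683 - 2592973) = √(-4363978369/1683) = I*√816063955003/561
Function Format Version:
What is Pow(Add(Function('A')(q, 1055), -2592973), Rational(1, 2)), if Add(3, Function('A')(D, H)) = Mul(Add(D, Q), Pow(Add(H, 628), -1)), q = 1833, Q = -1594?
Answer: Mul(Rational(1, 561), I, Pow(816063955003, Rational(1, 2))) ≈ Mul(1610.3, I)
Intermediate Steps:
Function('A')(D, H) = Add(-3, Mul(Pow(Add(628, H), -1), Add(-1594, D))) (Function('A')(D, H) = Add(-3, Mul(Add(D, -1594), Pow(Add(H, 628), -1))) = Add(-3, Mul(Add(-1594, D), Pow(Add(628, H), -1))) = Add(-3, Mul(Pow(Add(628, H), -1), Add(-1594, D))))
Pow(Add(Function('A')(q, 1055), -2592973), Rational(1, 2)) = Pow(Add(Mul(Pow(Add(628, 1055), -1), Add(-3478, 1833, Mul(-3, 1055))), -2592973), Rational(1, 2)) = Pow(Add(Mul(Pow(1683, -1), Add(-3478, 1833, -3165)), -2592973), Rational(1, 2)) = Pow(Add(Mul(Rational(1, 1683), -4810), -2592973), Rational(1, 2)) = Pow(Add(Rational(-4810, 1683), -2592973), Rational(1, 2)) = Pow(Rational(-4363978369, 1683), Rational(1, 2)) = Mul(Rational(1, 561), I, Pow(816063955003, Rational(1, 2)))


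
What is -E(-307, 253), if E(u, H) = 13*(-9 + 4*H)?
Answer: -13039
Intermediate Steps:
E(u, H) = -117 + 52*H
-E(-307, 253) = -(-117 + 52*253) = -(-117 + 13156) = -1*13039 = -13039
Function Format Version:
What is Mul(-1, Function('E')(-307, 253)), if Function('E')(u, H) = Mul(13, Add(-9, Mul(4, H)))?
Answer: -13039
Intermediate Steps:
Function('E')(u, H) = Add(-117, Mul(52, H))
Mul(-1, Function('E')(-307, 253)) = Mul(-1, Add(-117, Mul(52, 253))) = Mul(-1, Add(-117, 13156)) = Mul(-1, 13039) = -13039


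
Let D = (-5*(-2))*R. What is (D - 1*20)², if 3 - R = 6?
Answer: 2500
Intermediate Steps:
R = -3 (R = 3 - 1*6 = 3 - 6 = -3)
D = -30 (D = -5*(-2)*(-3) = 10*(-3) = -30)
(D - 1*20)² = (-30 - 1*20)² = (-30 - 20)² = (-50)² = 2500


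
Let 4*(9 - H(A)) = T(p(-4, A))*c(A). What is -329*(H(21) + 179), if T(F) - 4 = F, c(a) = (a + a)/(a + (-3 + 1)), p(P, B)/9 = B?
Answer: -1016939/38 ≈ -26762.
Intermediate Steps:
p(P, B) = 9*B
c(a) = 2*a/(-2 + a) (c(a) = (2*a)/(a - 2) = (2*a)/(-2 + a) = 2*a/(-2 + a))
T(F) = 4 + F
H(A) = 9 - A*(4 + 9*A)/(2*(-2 + A)) (H(A) = 9 - (4 + 9*A)*2*A/(-2 + A)/4 = 9 - A*(4 + 9*A)/(2*(-2 + A)))
-329*(H(21) + 179) = -329*((-36 - 9*21² + 14*21)/(2*(-2 + 21)) + 179) = -329*((½)*(-36 - 9*441 + 294)/19 + 179) = -329*((½)*(1/19)*(-36 - 3969 + 294) + 179) = -329*((½)*(1/19)*(-3711) + 179) = -329*(-3711/38 + 179) = -329*3091/38 = -1016939/38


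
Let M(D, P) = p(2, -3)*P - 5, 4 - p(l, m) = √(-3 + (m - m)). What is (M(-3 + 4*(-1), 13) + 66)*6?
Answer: 678 - 78*I*√3 ≈ 678.0 - 135.1*I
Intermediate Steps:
p(l, m) = 4 - I*√3 (p(l, m) = 4 - √(-3 + (m - m)) = 4 - √(-3 + 0) = 4 - √(-3) = 4 - I*√3)
M(D, P) = -5 + P*(4 - I*√3) (M(D, P) = (4 - I*√3)*P - 5 = P*(4 - I*√3) - 5 = -5 + P*(4 - I*√3))
(M(-3 + 4*(-1), 13) + 66)*6 = ((-5 + 13*(4 - I*√3)) + 66)*6 = ((-5 + (52 - 13*I*√3)) + 66)*6 = ((47 - 13*I*√3) + 66)*6 = (113 - 13*I*√3)*6 = 678 - 78*I*√3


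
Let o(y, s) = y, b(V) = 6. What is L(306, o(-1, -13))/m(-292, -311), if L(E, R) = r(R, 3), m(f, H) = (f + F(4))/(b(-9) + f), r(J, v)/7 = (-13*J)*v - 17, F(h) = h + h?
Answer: 11011/71 ≈ 155.08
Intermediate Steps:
F(h) = 2*h
r(J, v) = -119 - 91*J*v (r(J, v) = 7*((-13*J)*v - 17) = 7*(-13*J*v - 17) = 7*(-17 - 13*J*v) = -119 - 91*J*v)
m(f, H) = (8 + f)/(6 + f) (m(f, H) = (f + 2*4)/(6 + f) = (f + 8)/(6 + f) = (8 + f)/(6 + f))
L(E, R) = -119 - 273*R (L(E, R) = -119 - 91*R*3 = -119 - 273*R)
L(306, o(-1, -13))/m(-292, -311) = (-119 - 273*(-1))/(((8 - 292)/(6 - 292))) = (-119 + 273)/((-284/(-286))) = 154/((-1/286*(-284))) = 154/(142/143) = 154*(143/142) = 11011/71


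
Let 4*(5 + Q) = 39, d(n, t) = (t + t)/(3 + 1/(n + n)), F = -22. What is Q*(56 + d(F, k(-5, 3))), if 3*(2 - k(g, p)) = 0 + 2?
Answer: 106210/393 ≈ 270.25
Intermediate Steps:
k(g, p) = 4/3 (k(g, p) = 2 - (0 + 2)/3 = 2 - 1/3*2 = 2 - 2/3 = 4/3)
d(n, t) = 2*t/(3 + 1/(2*n)) (d(n, t) = (2*t)/(3 + 1/(2*n)) = 2*t/(3 + 1/(2*n)))
Q = 19/4 (Q = -5 + (1/4)*39 = -5 + 39/4 = 19/4 ≈ 4.7500)
Q*(56 + d(F, k(-5, 3))) = 19*(56 + 4*(-22)*(4/3)/(1 + 6*(-22)))/4 = 19*(56 + 4*(-22)*(4/3)/(1 - 132))/4 = 19*(56 + 4*(-22)*(4/3)/(-131))/4 = 19*(56 + 4*(-22)*(4/3)*(-1/131))/4 = 19*(56 + 352/393)/4 = (19/4)*(22360/393) = 106210/393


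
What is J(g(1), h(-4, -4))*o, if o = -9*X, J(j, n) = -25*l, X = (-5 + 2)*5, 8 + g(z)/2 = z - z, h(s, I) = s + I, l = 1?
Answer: -3375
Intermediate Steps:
h(s, I) = I + s
g(z) = -16 (g(z) = -16 + 2*(z - z) = -16 + 2*0 = -16 + 0 = -16)
X = -15 (X = -3*5 = -15)
J(j, n) = -25 (J(j, n) = -25*1 = -25)
o = 135 (o = -9*(-15) = 135)
J(g(1), h(-4, -4))*o = -25*135 = -3375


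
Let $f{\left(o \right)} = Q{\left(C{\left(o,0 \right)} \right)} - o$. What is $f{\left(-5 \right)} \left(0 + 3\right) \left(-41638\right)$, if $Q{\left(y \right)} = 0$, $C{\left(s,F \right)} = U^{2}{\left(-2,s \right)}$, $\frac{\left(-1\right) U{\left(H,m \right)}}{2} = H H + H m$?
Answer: $-624570$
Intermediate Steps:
$U{\left(H,m \right)} = - 2 H^{2} - 2 H m$ ($U{\left(H,m \right)} = - 2 \left(H H + H m\right) = - 2 \left(H^{2} + H m\right) = - 2 H^{2} - 2 H m$)
$C{\left(s,F \right)} = \left(-8 + 4 s\right)^{2}$ ($C{\left(s,F \right)} = \left(\left(-2\right) \left(-2\right) \left(-2 + s\right)\right)^{2} = \left(-8 + 4 s\right)^{2}$)
$f{\left(o \right)} = - o$ ($f{\left(o \right)} = 0 - o = - o$)
$f{\left(-5 \right)} \left(0 + 3\right) \left(-41638\right) = \left(-1\right) \left(-5\right) \left(0 + 3\right) \left(-41638\right) = 5 \cdot 3 \left(-41638\right) = 15 \left(-41638\right) = -624570$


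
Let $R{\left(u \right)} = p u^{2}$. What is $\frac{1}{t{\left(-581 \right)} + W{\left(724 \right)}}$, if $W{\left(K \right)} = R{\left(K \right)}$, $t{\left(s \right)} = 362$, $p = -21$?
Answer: $- \frac{1}{11007334} \approx -9.0849 \cdot 10^{-8}$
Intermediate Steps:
$R{\left(u \right)} = - 21 u^{2}$
$W{\left(K \right)} = - 21 K^{2}$
$\frac{1}{t{\left(-581 \right)} + W{\left(724 \right)}} = \frac{1}{362 - 21 \cdot 724^{2}} = \frac{1}{362 - 11007696} = \frac{1}{-11007334} = - \frac{1}{11007334}$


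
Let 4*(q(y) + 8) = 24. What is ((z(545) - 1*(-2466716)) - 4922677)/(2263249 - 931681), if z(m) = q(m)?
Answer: -2455963/1331568 ≈ -1.8444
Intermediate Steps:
q(y) = -2 (q(y) = -8 + (1/4)*24 = -8 + 6 = -2)
z(m) = -2
((z(545) - 1*(-2466716)) - 4922677)/(2263249 - 931681) = ((-2 - 1*(-2466716)) - 4922677)/(2263249 - 931681) = ((-2 + 2466716) - 4922677)/1331568 = (2466714 - 4922677)*(1/1331568) = -2455963*1/1331568 = -2455963/1331568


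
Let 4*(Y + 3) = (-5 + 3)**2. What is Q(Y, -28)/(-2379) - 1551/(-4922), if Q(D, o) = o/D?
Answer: 3620921/11709438 ≈ 0.30923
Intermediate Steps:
Y = -2 (Y = -3 + (-5 + 3)**2/4 = -3 + (1/4)*(-2)**2 = -3 + (1/4)*4 = -3 + 1 = -2)
Q(Y, -28)/(-2379) - 1551/(-4922) = -28/(-2)/(-2379) - 1551/(-4922) = -28*(-1/2)*(-1/2379) - 1551*(-1/4922) = 14*(-1/2379) + 1551/4922 = -14/2379 + 1551/4922 = 3620921/11709438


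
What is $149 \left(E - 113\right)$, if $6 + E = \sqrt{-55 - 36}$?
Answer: $-17731 + 149 i \sqrt{91} \approx -17731.0 + 1421.4 i$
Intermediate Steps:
$E = -6 + i \sqrt{91}$ ($E = -6 + \sqrt{-55 - 36} = -6 + \sqrt{-91} = -6 + i \sqrt{91} \approx -6.0 + 9.5394 i$)
$149 \left(E - 113\right) = 149 \left(\left(-6 + i \sqrt{91}\right) - 113\right) = 149 \left(-119 + i \sqrt{91}\right) = -17731 + 149 i \sqrt{91}$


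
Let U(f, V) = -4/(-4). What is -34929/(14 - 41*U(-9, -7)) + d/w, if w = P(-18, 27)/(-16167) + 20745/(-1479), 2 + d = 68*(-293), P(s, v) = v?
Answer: 2975090669/1096158 ≈ 2714.1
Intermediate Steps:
d = -19926 (d = -2 + 68*(-293) = -2 - 19924 = -19926)
U(f, V) = 1 (U(f, V) = -4*(-¼) = 1)
w = -2192316/156281 (w = 27/(-16167) + 20745/(-1479) = 27*(-1/16167) + 20745*(-1/1479) = -9/5389 - 6915/493 = -2192316/156281 ≈ -14.028)
-34929/(14 - 41*U(-9, -7)) + d/w = -34929/(14 - 41*1) - 19926/(-2192316/156281) = -34929/(14 - 41) - 19926*(-156281/2192316) = -34929/(-27) + 519009201/365386 = -34929*(-1/27) + 519009201/365386 = 3881/3 + 519009201/365386 = 2975090669/1096158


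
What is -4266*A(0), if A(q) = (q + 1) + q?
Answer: -4266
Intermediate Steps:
A(q) = 1 + 2*q (A(q) = (1 + q) + q = 1 + 2*q)
-4266*A(0) = -4266*(1 + 2*0) = -4266*(1 + 0) = -4266*1 = -4266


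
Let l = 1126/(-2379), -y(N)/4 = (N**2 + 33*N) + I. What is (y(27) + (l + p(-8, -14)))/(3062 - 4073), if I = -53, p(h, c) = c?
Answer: 14946004/2405169 ≈ 6.2141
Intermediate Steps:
y(N) = 212 - 132*N - 4*N**2 (y(N) = -4*((N**2 + 33*N) - 53) = -4*(-53 + N**2 + 33*N) = 212 - 132*N - 4*N**2)
l = -1126/2379 (l = 1126*(-1/2379) = -1126/2379 ≈ -0.47331)
(y(27) + (l + p(-8, -14)))/(3062 - 4073) = ((212 - 132*27 - 4*27**2) + (-1126/2379 - 14))/(3062 - 4073) = ((212 - 3564 - 4*729) - 34432/2379)/(-1011) = ((212 - 3564 - 2916) - 34432/2379)*(-1/1011) = (-6268 - 34432/2379)*(-1/1011) = -14946004/2379*(-1/1011) = 14946004/2405169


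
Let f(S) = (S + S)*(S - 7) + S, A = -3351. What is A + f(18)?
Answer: -2937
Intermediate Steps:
f(S) = S + 2*S*(-7 + S) (f(S) = (2*S)*(-7 + S) + S = 2*S*(-7 + S) + S = S + 2*S*(-7 + S))
A + f(18) = -3351 + 18*(-13 + 2*18) = -3351 + 18*(-13 + 36) = -3351 + 18*23 = -3351 + 414 = -2937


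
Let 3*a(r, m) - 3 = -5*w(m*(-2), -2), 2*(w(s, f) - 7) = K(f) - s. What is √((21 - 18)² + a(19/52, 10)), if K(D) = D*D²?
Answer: I*√105/3 ≈ 3.4156*I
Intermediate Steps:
K(D) = D³
w(s, f) = 7 + f³/2 - s/2 (w(s, f) = 7 + (f³ - s)/2 = 7 + (f³/2 - s/2) = 7 + f³/2 - s/2)
a(r, m) = -4 - 5*m/3 (a(r, m) = 1 + (-5*(7 + (½)*(-2)³ - m*(-2)/2))/3 = 1 + (-5*(7 + (½)*(-8) - (-1)*m))/3 = 1 + (-5*(7 - 4 + m))/3 = 1 + (-5*(3 + m))/3 = 1 + (-15 - 5*m)/3 = 1 + (-5 - 5*m/3) = -4 - 5*m/3)
√((21 - 18)² + a(19/52, 10)) = √((21 - 18)² + (-4 - 5/3*10)) = √(3² + (-4 - 50/3)) = √(9 - 62/3) = √(-35/3) = I*√105/3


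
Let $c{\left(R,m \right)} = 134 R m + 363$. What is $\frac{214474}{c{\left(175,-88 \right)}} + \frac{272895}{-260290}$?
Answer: $- \frac{123774499715}{107407991746} \approx -1.1524$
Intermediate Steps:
$c{\left(R,m \right)} = 363 + 134 R m$ ($c{\left(R,m \right)} = 134 R m + 363 = 363 + 134 R m$)
$\frac{214474}{c{\left(175,-88 \right)}} + \frac{272895}{-260290} = \frac{214474}{363 + 134 \cdot 175 \left(-88\right)} + \frac{272895}{-260290} = \frac{214474}{363 - 2063600} + 272895 \left(- \frac{1}{260290}\right) = \frac{214474}{-2063237} - \frac{54579}{52058} = 214474 \left(- \frac{1}{2063237}\right) - \frac{54579}{52058} = - \frac{214474}{2063237} - \frac{54579}{52058} = - \frac{123774499715}{107407991746}$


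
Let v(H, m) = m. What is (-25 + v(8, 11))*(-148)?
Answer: 2072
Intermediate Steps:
(-25 + v(8, 11))*(-148) = (-25 + 11)*(-148) = -14*(-148) = 2072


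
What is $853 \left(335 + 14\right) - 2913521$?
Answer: $-2615824$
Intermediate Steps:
$853 \left(335 + 14\right) - 2913521 = 853 \cdot 349 - 2913521 = 297697 - 2913521 = -2615824$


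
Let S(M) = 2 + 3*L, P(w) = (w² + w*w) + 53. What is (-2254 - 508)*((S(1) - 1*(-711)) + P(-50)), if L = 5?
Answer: -15967122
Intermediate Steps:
P(w) = 53 + 2*w² (P(w) = (w² + w²) + 53 = 2*w² + 53 = 53 + 2*w²)
S(M) = 17 (S(M) = 2 + 3*5 = 2 + 15 = 17)
(-2254 - 508)*((S(1) - 1*(-711)) + P(-50)) = (-2254 - 508)*((17 - 1*(-711)) + (53 + 2*(-50)²)) = -2762*((17 + 711) + (53 + 2*2500)) = -2762*(728 + (53 + 5000)) = -2762*(728 + 5053) = -2762*5781 = -15967122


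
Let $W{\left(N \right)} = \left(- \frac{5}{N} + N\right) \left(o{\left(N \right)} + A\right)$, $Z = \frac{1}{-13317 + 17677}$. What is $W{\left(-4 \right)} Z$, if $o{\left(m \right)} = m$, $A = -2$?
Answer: $\frac{33}{8720} \approx 0.0037844$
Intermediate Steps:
$Z = \frac{1}{4360} \approx 0.00022936$
$W{\left(N \right)} = \left(-2 + N\right) \left(N - \frac{5}{N}\right)$ ($W{\left(N \right)} = \left(- \frac{5}{N} + N\right) \left(N - 2\right) = \left(N - \frac{5}{N}\right) \left(-2 + N\right) = \left(-2 + N\right) \left(N - \frac{5}{N}\right)$)
$W{\left(-4 \right)} Z = \left(-5 + \left(-4\right)^{2} - -8 + \frac{10}{-4}\right) \frac{1}{4360} = \left(-5 + 16 + 8 + 10 \left(- \frac{1}{4}\right)\right) \frac{1}{4360} = \left(-5 + 16 + 8 - \frac{5}{2}\right) \frac{1}{4360} = \frac{33}{2} \cdot \frac{1}{4360} = \frac{33}{8720}$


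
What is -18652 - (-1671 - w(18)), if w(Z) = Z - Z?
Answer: -16981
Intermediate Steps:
w(Z) = 0
-18652 - (-1671 - w(18)) = -18652 - (-1671 - 1*0) = -18652 - (-1671 + 0) = -18652 - 1*(-1671) = -18652 + 1671 = -16981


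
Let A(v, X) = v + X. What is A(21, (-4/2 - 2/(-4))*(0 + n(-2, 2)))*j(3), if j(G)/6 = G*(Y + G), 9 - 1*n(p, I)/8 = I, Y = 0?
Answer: -3402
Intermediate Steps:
n(p, I) = 72 - 8*I
j(G) = 6*G² (j(G) = 6*(G*(0 + G)) = 6*(G*G) = 6*G²)
A(v, X) = X + v
A(21, (-4/2 - 2/(-4))*(0 + n(-2, 2)))*j(3) = ((-4/2 - 2/(-4))*(0 + (72 - 8*2)) + 21)*(6*3²) = ((-4*½ - 2*(-¼))*(0 + (72 - 16)) + 21)*(6*9) = ((-2 + ½)*(0 + 56) + 21)*54 = (-3/2*56 + 21)*54 = (-84 + 21)*54 = -63*54 = -3402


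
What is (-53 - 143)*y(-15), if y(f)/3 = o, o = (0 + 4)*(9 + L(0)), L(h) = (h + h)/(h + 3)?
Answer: -21168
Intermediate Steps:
L(h) = 2*h/(3 + h) (L(h) = (2*h)/(3 + h) = 2*h/(3 + h))
o = 36 (o = (0 + 4)*(9 + 2*0/(3 + 0)) = 4*(9 + 2*0/3) = 4*(9 + 2*0*(⅓)) = 4*(9 + 0) = 4*9 = 36)
y(f) = 108 (y(f) = 3*36 = 108)
(-53 - 143)*y(-15) = (-53 - 143)*108 = -196*108 = -21168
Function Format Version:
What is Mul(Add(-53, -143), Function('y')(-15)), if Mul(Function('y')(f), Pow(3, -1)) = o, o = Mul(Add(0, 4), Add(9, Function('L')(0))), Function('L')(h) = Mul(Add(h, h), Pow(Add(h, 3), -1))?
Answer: -21168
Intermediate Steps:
Function('L')(h) = Mul(2, h, Pow(Add(3, h), -1)) (Function('L')(h) = Mul(Mul(2, h), Pow(Add(3, h), -1)) = Mul(2, h, Pow(Add(3, h), -1)))
o = 36 (o = Mul(Add(0, 4), Add(9, Mul(2, 0, Pow(Add(3, 0), -1)))) = Mul(4, Add(9, Mul(2, 0, Pow(3, -1)))) = Mul(4, Add(9, Mul(2, 0, Rational(1, 3)))) = Mul(4, Add(9, 0)) = Mul(4, 9) = 36)
Function('y')(f) = 108 (Function('y')(f) = Mul(3, 36) = 108)
Mul(Add(-53, -143), Function('y')(-15)) = Mul(Add(-53, -143), 108) = Mul(-196, 108) = -21168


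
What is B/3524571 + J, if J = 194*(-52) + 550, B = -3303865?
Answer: -33620662063/3524571 ≈ -9538.9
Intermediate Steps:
J = -9538 (J = -10088 + 550 = -9538)
B/3524571 + J = -3303865/3524571 - 9538 = -33620662063/3524571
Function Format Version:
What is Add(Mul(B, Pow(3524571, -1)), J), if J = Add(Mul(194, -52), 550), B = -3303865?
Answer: Rational(-33620662063, 3524571) ≈ -9538.9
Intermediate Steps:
J = -9538 (J = Add(-10088, 550) = -9538)
Add(Mul(B, Pow(3524571, -1)), J) = Add(Mul(-3303865, Pow(3524571, -1)), -9538) = Add(Mul(-3303865, Rational(1, 3524571)), -9538) = Add(Rational(-3303865, 3524571), -9538) = Rational(-33620662063, 3524571)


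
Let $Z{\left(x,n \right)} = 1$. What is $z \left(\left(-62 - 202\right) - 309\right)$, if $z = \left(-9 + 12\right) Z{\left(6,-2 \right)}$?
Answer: $-1719$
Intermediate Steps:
$z = 3$ ($z = \left(-9 + 12\right) 1 = 3 \cdot 1 = 3$)
$z \left(\left(-62 - 202\right) - 309\right) = 3 \left(\left(-62 - 202\right) - 309\right) = 3 \left(-264 - 309\right) = 3 \left(-573\right) = -1719$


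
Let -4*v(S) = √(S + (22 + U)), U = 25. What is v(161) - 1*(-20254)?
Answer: 20254 - √13 ≈ 20250.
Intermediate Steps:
v(S) = -√(47 + S)/4 (v(S) = -√(S + (22 + 25))/4 = -√(S + 47)/4 = -√(47 + S)/4)
v(161) - 1*(-20254) = -√(47 + 161)/4 - 1*(-20254) = -√13 + 20254 = 20254 - √13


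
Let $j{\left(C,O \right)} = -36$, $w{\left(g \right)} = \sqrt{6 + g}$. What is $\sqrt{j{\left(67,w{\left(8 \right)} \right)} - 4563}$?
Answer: $3 i \sqrt{511} \approx 67.816 i$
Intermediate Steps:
$\sqrt{j{\left(67,w{\left(8 \right)} \right)} - 4563} = \sqrt{-36 - 4563} = \sqrt{-4599} = 3 i \sqrt{511}$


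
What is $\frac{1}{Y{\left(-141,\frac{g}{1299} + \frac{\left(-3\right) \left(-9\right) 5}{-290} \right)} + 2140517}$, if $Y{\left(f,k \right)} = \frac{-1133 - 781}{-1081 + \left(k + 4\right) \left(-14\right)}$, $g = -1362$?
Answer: $\frac{7005574}{14995562258807} \approx 4.6718 \cdot 10^{-7}$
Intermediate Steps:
$Y{\left(f,k \right)} = - \frac{1914}{-1137 - 14 k}$ ($Y{\left(f,k \right)} = - \frac{1914}{-1081 + \left(4 + k\right) \left(-14\right)} = - \frac{1914}{-1081 - \left(56 + 14 k\right)} = - \frac{1914}{-1137 - 14 k}$)
$\frac{1}{Y{\left(-141,\frac{g}{1299} + \frac{\left(-3\right) \left(-9\right) 5}{-290} \right)} + 2140517} = \frac{1}{\frac{1914}{1137 + 14 \left(- \frac{1362}{1299} + \frac{\left(-3\right) \left(-9\right) 5}{-290}\right)} + 2140517} = \frac{1}{\frac{1914}{1137 + 14 \left(\left(-1362\right) \frac{1}{1299} + 27 \cdot 5 \left(- \frac{1}{290}\right)\right)} + 2140517} = \frac{1}{\frac{1914}{1137 + 14 \left(- \frac{454}{433} + 135 \left(- \frac{1}{290}\right)\right)} + 2140517} = \frac{1}{\frac{1914}{1137 + 14 \left(- \frac{454}{433} - \frac{27}{58}\right)} + 2140517} = \frac{1}{\frac{1914}{1137 + 14 \left(- \frac{38023}{25114}\right)} + 2140517} = \frac{1}{\frac{1914}{1137 - \frac{266161}{12557}} + 2140517} = \frac{1}{\frac{1914}{\frac{14011148}{12557}} + 2140517} = \frac{1}{1914 \cdot \frac{12557}{14011148} + 2140517} = \frac{1}{\frac{12017049}{7005574} + 2140517} = \frac{1}{\frac{14995562258807}{7005574}} = \frac{7005574}{14995562258807}$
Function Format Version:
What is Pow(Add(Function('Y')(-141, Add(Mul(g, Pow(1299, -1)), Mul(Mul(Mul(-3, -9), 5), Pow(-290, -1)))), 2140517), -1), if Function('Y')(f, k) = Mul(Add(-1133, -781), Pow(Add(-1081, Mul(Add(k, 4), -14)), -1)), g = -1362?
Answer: Rational(7005574, 14995562258807) ≈ 4.6718e-7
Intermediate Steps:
Function('Y')(f, k) = Mul(-1914, Pow(Add(-1137, Mul(-14, k)), -1)) (Function('Y')(f, k) = Mul(-1914, Pow(Add(-1081, Mul(Add(4, k), -14)), -1)) = Mul(-1914, Pow(Add(-1081, Add(-56, Mul(-14, k))), -1)) = Mul(-1914, Pow(Add(-1137, Mul(-14, k)), -1)))
Pow(Add(Function('Y')(-141, Add(Mul(g, Pow(1299, -1)), Mul(Mul(Mul(-3, -9), 5), Pow(-290, -1)))), 2140517), -1) = Pow(Add(Mul(1914, Pow(Add(1137, Mul(14, Add(Mul(-1362, Pow(1299, -1)), Mul(Mul(Mul(-3, -9), 5), Pow(-290, -1))))), -1)), 2140517), -1) = Pow(Add(Mul(1914, Pow(Add(1137, Mul(14, Add(Mul(-1362, Rational(1, 1299)), Mul(Mul(27, 5), Rational(-1, 290))))), -1)), 2140517), -1) = Pow(Add(Mul(1914, Pow(Add(1137, Mul(14, Add(Rational(-454, 433), Mul(135, Rational(-1, 290))))), -1)), 2140517), -1) = Pow(Add(Mul(1914, Pow(Add(1137, Mul(14, Add(Rational(-454, 433), Rational(-27, 58)))), -1)), 2140517), -1) = Pow(Add(Mul(1914, Pow(Add(1137, Mul(14, Rational(-38023, 25114))), -1)), 2140517), -1) = Pow(Add(Mul(1914, Pow(Add(1137, Rational(-266161, 12557)), -1)), 2140517), -1) = Pow(Add(Mul(1914, Pow(Rational(14011148, 12557), -1)), 2140517), -1) = Pow(Add(Mul(1914, Rational(12557, 14011148)), 2140517), -1) = Pow(Add(Rational(12017049, 7005574), 2140517), -1) = Pow(Rational(14995562258807, 7005574), -1) = Rational(7005574, 14995562258807)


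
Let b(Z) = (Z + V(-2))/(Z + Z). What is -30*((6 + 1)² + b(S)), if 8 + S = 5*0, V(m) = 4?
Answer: -2955/2 ≈ -1477.5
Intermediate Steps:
S = -8 (S = -8 + 5*0 = -8 + 0 = -8)
b(Z) = (4 + Z)/(2*Z) (b(Z) = (Z + 4)/(Z + Z) = (4 + Z)/((2*Z)) = (4 + Z)*(1/(2*Z)) = (4 + Z)/(2*Z))
-30*((6 + 1)² + b(S)) = -30*((6 + 1)² + (½)*(4 - 8)/(-8)) = -30*(7² + (½)*(-⅛)*(-4)) = -30*(49 + ¼) = -30*197/4 = -2955/2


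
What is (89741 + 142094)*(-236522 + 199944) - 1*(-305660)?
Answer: -8479754970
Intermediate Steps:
(89741 + 142094)*(-236522 + 199944) - 1*(-305660) = 231835*(-36578) + 305660 = -8480060630 + 305660 = -8479754970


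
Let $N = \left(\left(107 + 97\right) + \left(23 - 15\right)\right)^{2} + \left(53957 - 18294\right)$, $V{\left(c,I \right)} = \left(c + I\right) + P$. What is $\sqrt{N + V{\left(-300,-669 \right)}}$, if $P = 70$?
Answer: $2 \sqrt{19927} \approx 282.33$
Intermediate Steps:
$V{\left(c,I \right)} = 70 + I + c$ ($V{\left(c,I \right)} = \left(c + I\right) + 70 = \left(I + c\right) + 70 = 70 + I + c$)
$N = 80607$ ($N = \left(204 + 8\right)^{2} + \left(53957 - 18294\right) = 212^{2} + 35663 = 44944 + 35663 = 80607$)
$\sqrt{N + V{\left(-300,-669 \right)}} = \sqrt{80607 - 899} = \sqrt{79708} = 2 \sqrt{19927}$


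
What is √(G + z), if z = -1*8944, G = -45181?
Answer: 5*I*√2165 ≈ 232.65*I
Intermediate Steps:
z = -8944
√(G + z) = √(-45181 - 8944) = √(-54125) = 5*I*√2165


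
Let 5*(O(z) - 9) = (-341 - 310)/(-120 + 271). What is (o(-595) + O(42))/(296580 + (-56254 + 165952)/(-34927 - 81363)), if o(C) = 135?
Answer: 24641851/51057509351 ≈ 0.00048263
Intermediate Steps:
O(z) = 6144/755 (O(z) = 9 + ((-341 - 310)/(-120 + 271))/5 = 9 + (-651/151)/5 = 9 + (-651*1/151)/5 = 9 + (⅕)*(-651/151) = 9 - 651/755 = 6144/755)
(o(-595) + O(42))/(296580 + (-56254 + 165952)/(-34927 - 81363)) = (135 + 6144/755)/(296580 + (-56254 + 165952)/(-34927 - 81363)) = 108069/(755*(296580 + 109698/(-116290))) = 108069/(755*(296580 + 109698*(-1/116290))) = 108069/(755*(296580 - 54849/58145)) = 108069/(755*(17244589251/58145)) = (108069/755)*(58145/17244589251) = 24641851/51057509351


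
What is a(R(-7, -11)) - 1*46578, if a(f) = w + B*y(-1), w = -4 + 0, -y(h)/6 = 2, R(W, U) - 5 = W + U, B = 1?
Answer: -46594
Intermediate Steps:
R(W, U) = 5 + U + W (R(W, U) = 5 + (W + U) = 5 + (U + W) = 5 + U + W)
y(h) = -12 (y(h) = -6*2 = -12)
w = -4
a(f) = -16 (a(f) = -4 + 1*(-12) = -4 - 12 = -16)
a(R(-7, -11)) - 1*46578 = -16 - 1*46578 = -16 - 46578 = -46594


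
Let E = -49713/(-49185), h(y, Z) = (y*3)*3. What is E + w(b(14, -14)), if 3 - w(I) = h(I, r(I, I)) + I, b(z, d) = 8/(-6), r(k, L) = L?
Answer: 284356/16395 ≈ 17.344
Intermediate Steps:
h(y, Z) = 9*y (h(y, Z) = (3*y)*3 = 9*y)
b(z, d) = -4/3 (b(z, d) = 8*(-⅙) = -4/3)
w(I) = 3 - 10*I (w(I) = 3 - (9*I + I) = 3 - 10*I)
E = 16571/16395 (E = -49713*(-1/49185) = 16571/16395 ≈ 1.0107)
E + w(b(14, -14)) = 16571/16395 + (3 - 10*(-4/3)) = 16571/16395 + (3 + 40/3) = 16571/16395 + 49/3 = 284356/16395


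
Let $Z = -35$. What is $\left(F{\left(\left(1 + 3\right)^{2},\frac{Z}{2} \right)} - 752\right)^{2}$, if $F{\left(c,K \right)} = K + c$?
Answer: $\frac{2271049}{4} \approx 5.6776 \cdot 10^{5}$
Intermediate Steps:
$\left(F{\left(\left(1 + 3\right)^{2},\frac{Z}{2} \right)} - 752\right)^{2} = \left(\left(- \frac{35}{2} + \left(1 + 3\right)^{2}\right) - 752\right)^{2} = \left(\left(\left(-35\right) \frac{1}{2} + 4^{2}\right) - 752\right)^{2} = \left(\left(- \frac{35}{2} + 16\right) - 752\right)^{2} = \left(- \frac{3}{2} - 752\right)^{2} = \left(- \frac{1507}{2}\right)^{2} = \frac{2271049}{4}$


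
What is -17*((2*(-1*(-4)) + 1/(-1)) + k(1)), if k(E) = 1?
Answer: -136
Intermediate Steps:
-17*((2*(-1*(-4)) + 1/(-1)) + k(1)) = -17*((2*(-1*(-4)) + 1/(-1)) + 1) = -17*((2*4 - 1) + 1) = -17*((8 - 1) + 1) = -17*(7 + 1) = -17*8 = -136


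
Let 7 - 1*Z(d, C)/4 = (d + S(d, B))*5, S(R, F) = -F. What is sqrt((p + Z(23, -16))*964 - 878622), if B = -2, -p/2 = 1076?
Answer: I*sqrt(3408158) ≈ 1846.1*I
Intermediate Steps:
p = -2152 (p = -2*1076 = -2152)
Z(d, C) = -12 - 20*d (Z(d, C) = 28 - 4*(d - 1*(-2))*5 = 28 - 4*(d + 2)*5 = 28 - 4*(2 + d)*5 = 28 - 4*(10 + 5*d) = 28 + (-40 - 20*d) = -12 - 20*d)
sqrt((p + Z(23, -16))*964 - 878622) = sqrt((-2152 + (-12 - 20*23))*964 - 878622) = sqrt((-2152 + (-12 - 460))*964 - 878622) = sqrt((-2152 - 472)*964 - 878622) = sqrt(-2624*964 - 878622) = sqrt(-2529536 - 878622) = sqrt(-3408158) = I*sqrt(3408158)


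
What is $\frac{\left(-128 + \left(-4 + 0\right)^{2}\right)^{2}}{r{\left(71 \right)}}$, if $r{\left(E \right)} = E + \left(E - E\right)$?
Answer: $\frac{12544}{71} \approx 176.68$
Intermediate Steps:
$r{\left(E \right)} = E$ ($r{\left(E \right)} = E + 0 = E$)
$\frac{\left(-128 + \left(-4 + 0\right)^{2}\right)^{2}}{r{\left(71 \right)}} = \frac{\left(-128 + \left(-4 + 0\right)^{2}\right)^{2}}{71} = \left(-128 + \left(-4\right)^{2}\right)^{2} \cdot \frac{1}{71} = \left(-128 + 16\right)^{2} \cdot \frac{1}{71} = \left(-112\right)^{2} \cdot \frac{1}{71} = 12544 \cdot \frac{1}{71} = \frac{12544}{71}$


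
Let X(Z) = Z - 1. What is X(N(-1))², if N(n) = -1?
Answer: 4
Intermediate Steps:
X(Z) = -1 + Z
X(N(-1))² = (-1 - 1)² = (-2)² = 4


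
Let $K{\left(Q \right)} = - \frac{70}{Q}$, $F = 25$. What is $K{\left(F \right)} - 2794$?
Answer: $- \frac{13984}{5} \approx -2796.8$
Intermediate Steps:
$K{\left(F \right)} - 2794 = - \frac{70}{25} - 2794 = \left(-70\right) \frac{1}{25} - 2794 = - \frac{14}{5} - 2794 = - \frac{13984}{5}$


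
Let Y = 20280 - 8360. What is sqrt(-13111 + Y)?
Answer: I*sqrt(1191) ≈ 34.511*I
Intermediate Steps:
Y = 11920
sqrt(-13111 + Y) = sqrt(-13111 + 11920) = sqrt(-1191) = I*sqrt(1191)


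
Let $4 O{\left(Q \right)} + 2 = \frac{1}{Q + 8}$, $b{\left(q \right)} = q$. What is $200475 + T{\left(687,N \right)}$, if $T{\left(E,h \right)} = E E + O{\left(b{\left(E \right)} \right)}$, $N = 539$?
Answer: $\frac{1869392931}{2780} \approx 6.7244 \cdot 10^{5}$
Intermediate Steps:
$O{\left(Q \right)} = - \frac{1}{2} + \frac{1}{4 \left(8 + Q\right)}$ ($O{\left(Q \right)} = - \frac{1}{2} + \frac{1}{4 \left(Q + 8\right)} = - \frac{1}{2} + \frac{1}{4 \left(8 + Q\right)}$)
$T{\left(E,h \right)} = E^{2} + \frac{-15 - 2 E}{4 \left(8 + E\right)}$ ($T{\left(E,h \right)} = E E + \frac{-15 - 2 E}{4 \left(8 + E\right)} = E^{2} + \frac{-15 - 2 E}{4 \left(8 + E\right)}$)
$200475 + T{\left(687,N \right)} = 200475 + \frac{-15 - 1374 + 4 \cdot 687^{2} \left(8 + 687\right)}{4 \left(8 + 687\right)} = 200475 + \frac{-15 - 1374 + 4 \cdot 471969 \cdot 695}{4 \cdot 695} = 200475 + \frac{1}{4} \cdot \frac{1}{695} \left(-15 - 1374 + 1312073820\right) = 200475 + \frac{1}{4} \cdot \frac{1}{695} \cdot 1312072431 = 200475 + \frac{1312072431}{2780} = \frac{1869392931}{2780}$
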